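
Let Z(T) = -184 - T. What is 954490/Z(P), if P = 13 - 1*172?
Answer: -190898/5 ≈ -38180.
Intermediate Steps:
P = -159 (P = 13 - 172 = -159)
954490/Z(P) = 954490/(-184 - 1*(-159)) = 954490/(-184 + 159) = 954490/(-25) = 954490*(-1/25) = -190898/5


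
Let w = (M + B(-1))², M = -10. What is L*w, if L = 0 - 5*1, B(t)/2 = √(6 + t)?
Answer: -600 + 200*√5 ≈ -152.79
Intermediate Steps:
B(t) = 2*√(6 + t)
w = (-10 + 2*√5)² (w = (-10 + 2*√(6 - 1))² = (-10 + 2*√5)² ≈ 30.557)
L = -5 (L = 0 - 5 = -5)
L*w = -5*(120 - 40*√5) = -600 + 200*√5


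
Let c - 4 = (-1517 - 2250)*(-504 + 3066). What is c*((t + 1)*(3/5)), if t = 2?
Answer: -17371890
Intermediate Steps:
c = -9651050 (c = 4 + (-1517 - 2250)*(-504 + 3066) = 4 - 3767*2562 = 4 - 9651054 = -9651050)
c*((t + 1)*(3/5)) = -9651050*(2 + 1)*3/5 = -28953150*3*(⅕) = -28953150*3/5 = -9651050*9/5 = -17371890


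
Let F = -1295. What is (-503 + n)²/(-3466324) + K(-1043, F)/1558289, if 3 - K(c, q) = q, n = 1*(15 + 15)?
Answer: -344135151129/5401534559636 ≈ -0.063711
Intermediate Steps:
n = 30 (n = 1*30 = 30)
K(c, q) = 3 - q
(-503 + n)²/(-3466324) + K(-1043, F)/1558289 = (-503 + 30)²/(-3466324) + (3 - 1*(-1295))/1558289 = (-473)²*(-1/3466324) + (3 + 1295)*(1/1558289) = 223729*(-1/3466324) + 1298*(1/1558289) = -223729/3466324 + 1298/1558289 = -344135151129/5401534559636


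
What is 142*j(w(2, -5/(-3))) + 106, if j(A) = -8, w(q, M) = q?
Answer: -1030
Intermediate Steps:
142*j(w(2, -5/(-3))) + 106 = 142*(-8) + 106 = -1136 + 106 = -1030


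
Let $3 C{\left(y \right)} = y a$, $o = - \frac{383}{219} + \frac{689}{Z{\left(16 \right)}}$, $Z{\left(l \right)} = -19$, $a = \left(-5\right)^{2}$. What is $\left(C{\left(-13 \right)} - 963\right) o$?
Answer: $\frac{508351952}{12483} \approx 40724.0$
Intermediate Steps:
$a = 25$
$o = - \frac{158168}{4161}$ ($o = - \frac{383}{219} + \frac{689}{-19} = \left(-383\right) \frac{1}{219} + 689 \left(- \frac{1}{19}\right) = - \frac{383}{219} - \frac{689}{19} = - \frac{158168}{4161} \approx -38.012$)
$C{\left(y \right)} = \frac{25 y}{3}$ ($C{\left(y \right)} = \frac{y 25}{3} = \frac{25 y}{3}$)
$\left(C{\left(-13 \right)} - 963\right) o = \left(\frac{25}{3} \left(-13\right) - 963\right) \left(- \frac{158168}{4161}\right) = \left(- \frac{325}{3} - 963\right) \left(- \frac{158168}{4161}\right) = \left(- \frac{3214}{3}\right) \left(- \frac{158168}{4161}\right) = \frac{508351952}{12483}$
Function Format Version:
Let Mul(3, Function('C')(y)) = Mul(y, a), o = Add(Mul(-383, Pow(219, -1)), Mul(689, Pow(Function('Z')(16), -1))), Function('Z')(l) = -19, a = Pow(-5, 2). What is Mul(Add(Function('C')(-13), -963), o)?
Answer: Rational(508351952, 12483) ≈ 40724.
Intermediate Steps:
a = 25
o = Rational(-158168, 4161) (o = Add(Mul(-383, Pow(219, -1)), Mul(689, Pow(-19, -1))) = Add(Mul(-383, Rational(1, 219)), Mul(689, Rational(-1, 19))) = Add(Rational(-383, 219), Rational(-689, 19)) = Rational(-158168, 4161) ≈ -38.012)
Function('C')(y) = Mul(Rational(25, 3), y) (Function('C')(y) = Mul(Rational(1, 3), Mul(y, 25)) = Mul(Rational(1, 3), Mul(25, y)) = Mul(Rational(25, 3), y))
Mul(Add(Function('C')(-13), -963), o) = Mul(Add(Mul(Rational(25, 3), -13), -963), Rational(-158168, 4161)) = Mul(Add(Rational(-325, 3), -963), Rational(-158168, 4161)) = Mul(Rational(-3214, 3), Rational(-158168, 4161)) = Rational(508351952, 12483)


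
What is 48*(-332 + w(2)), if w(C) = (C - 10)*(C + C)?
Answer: -17472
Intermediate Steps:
w(C) = 2*C*(-10 + C) (w(C) = (-10 + C)*(2*C) = 2*C*(-10 + C))
48*(-332 + w(2)) = 48*(-332 + 2*2*(-10 + 2)) = 48*(-332 + 2*2*(-8)) = 48*(-332 - 32) = 48*(-364) = -17472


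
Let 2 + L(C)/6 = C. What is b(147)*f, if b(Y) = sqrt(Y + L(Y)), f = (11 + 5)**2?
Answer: 768*sqrt(113) ≈ 8164.0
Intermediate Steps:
f = 256 (f = 16**2 = 256)
L(C) = -12 + 6*C
b(Y) = sqrt(-12 + 7*Y) (b(Y) = sqrt(Y + (-12 + 6*Y)) = sqrt(-12 + 7*Y))
b(147)*f = sqrt(-12 + 7*147)*256 = sqrt(-12 + 1029)*256 = sqrt(1017)*256 = (3*sqrt(113))*256 = 768*sqrt(113)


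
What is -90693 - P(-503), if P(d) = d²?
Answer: -343702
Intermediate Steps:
-90693 - P(-503) = -90693 - 1*(-503)² = -90693 - 1*253009 = -90693 - 253009 = -343702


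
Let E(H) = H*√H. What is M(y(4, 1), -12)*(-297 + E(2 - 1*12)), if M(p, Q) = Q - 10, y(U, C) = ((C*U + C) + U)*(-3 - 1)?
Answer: 6534 + 220*I*√10 ≈ 6534.0 + 695.7*I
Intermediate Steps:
y(U, C) = -4*C - 4*U - 4*C*U (y(U, C) = ((C + C*U) + U)*(-4) = (C + U + C*U)*(-4) = -4*C - 4*U - 4*C*U)
M(p, Q) = -10 + Q
E(H) = H^(3/2)
M(y(4, 1), -12)*(-297 + E(2 - 1*12)) = (-10 - 12)*(-297 + (2 - 1*12)^(3/2)) = -22*(-297 + (2 - 12)^(3/2)) = -22*(-297 + (-10)^(3/2)) = -22*(-297 - 10*I*√10) = 6534 + 220*I*√10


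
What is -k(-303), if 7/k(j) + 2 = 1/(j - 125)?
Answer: 2996/857 ≈ 3.4959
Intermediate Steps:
k(j) = 7/(-2 + 1/(-125 + j)) (k(j) = 7/(-2 + 1/(j - 125)) = 7/(-2 + 1/(-125 + j)))
-k(-303) = -7*(125 - 1*(-303))/(-251 + 2*(-303)) = -7*(125 + 303)/(-251 - 606) = -7*428/(-857) = -7*(-1)*428/857 = -1*(-2996/857) = 2996/857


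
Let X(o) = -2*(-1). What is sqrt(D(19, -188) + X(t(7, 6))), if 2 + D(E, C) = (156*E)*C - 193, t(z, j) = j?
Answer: 5*I*sqrt(22297) ≈ 746.61*I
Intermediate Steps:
X(o) = 2
D(E, C) = -195 + 156*C*E (D(E, C) = -2 + ((156*E)*C - 193) = -2 + (156*C*E - 193) = -2 + (-193 + 156*C*E) = -195 + 156*C*E)
sqrt(D(19, -188) + X(t(7, 6))) = sqrt((-195 + 156*(-188)*19) + 2) = sqrt((-195 - 557232) + 2) = sqrt(-557427 + 2) = sqrt(-557425) = 5*I*sqrt(22297)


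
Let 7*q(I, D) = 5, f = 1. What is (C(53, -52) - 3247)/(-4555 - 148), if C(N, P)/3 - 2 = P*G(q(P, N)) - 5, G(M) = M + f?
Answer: 24664/32921 ≈ 0.74919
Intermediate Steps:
q(I, D) = 5/7 (q(I, D) = (⅐)*5 = 5/7)
G(M) = 1 + M (G(M) = M + 1 = 1 + M)
C(N, P) = -9 + 36*P/7 (C(N, P) = 6 + 3*(P*(1 + 5/7) - 5) = 6 + 3*(P*(12/7) - 5) = 6 + 3*(12*P/7 - 5) = 6 + 3*(-5 + 12*P/7) = 6 + (-15 + 36*P/7) = -9 + 36*P/7)
(C(53, -52) - 3247)/(-4555 - 148) = ((-9 + (36/7)*(-52)) - 3247)/(-4555 - 148) = ((-9 - 1872/7) - 3247)/(-4703) = (-1935/7 - 3247)*(-1/4703) = -24664/7*(-1/4703) = 24664/32921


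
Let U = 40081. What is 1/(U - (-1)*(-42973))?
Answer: -1/2892 ≈ -0.00034578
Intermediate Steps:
1/(U - (-1)*(-42973)) = 1/(40081 - (-1)*(-42973)) = 1/(40081 - 1*42973) = 1/(40081 - 42973) = 1/(-2892) = -1/2892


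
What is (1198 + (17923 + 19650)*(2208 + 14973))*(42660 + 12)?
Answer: 27546607098192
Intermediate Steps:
(1198 + (17923 + 19650)*(2208 + 14973))*(42660 + 12) = (1198 + 37573*17181)*42672 = (1198 + 645541713)*42672 = 645542911*42672 = 27546607098192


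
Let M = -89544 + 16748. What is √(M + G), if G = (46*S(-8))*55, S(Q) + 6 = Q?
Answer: 18*I*√334 ≈ 328.96*I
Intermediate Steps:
S(Q) = -6 + Q
G = -35420 (G = (46*(-6 - 8))*55 = (46*(-14))*55 = -644*55 = -35420)
M = -72796
√(M + G) = √(-72796 - 35420) = √(-108216) = 18*I*√334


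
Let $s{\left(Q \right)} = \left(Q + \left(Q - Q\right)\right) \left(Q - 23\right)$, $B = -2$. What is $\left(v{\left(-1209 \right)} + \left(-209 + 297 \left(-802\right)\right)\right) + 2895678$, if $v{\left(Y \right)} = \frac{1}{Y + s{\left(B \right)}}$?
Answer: $\frac{3079781724}{1159} \approx 2.6573 \cdot 10^{6}$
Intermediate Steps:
$s{\left(Q \right)} = Q \left(-23 + Q\right)$ ($s{\left(Q \right)} = \left(Q + 0\right) \left(-23 + Q\right) = Q \left(-23 + Q\right)$)
$v{\left(Y \right)} = \frac{1}{50 + Y}$ ($v{\left(Y \right)} = \frac{1}{Y - 2 \left(-23 - 2\right)} = \frac{1}{Y - -50} = \frac{1}{Y + 50} = \frac{1}{50 + Y}$)
$\left(v{\left(-1209 \right)} + \left(-209 + 297 \left(-802\right)\right)\right) + 2895678 = \left(\frac{1}{50 - 1209} + \left(-209 + 297 \left(-802\right)\right)\right) + 2895678 = \left(\frac{1}{-1159} - 238403\right) + 2895678 = \left(- \frac{1}{1159} - 238403\right) + 2895678 = - \frac{276309078}{1159} + 2895678 = \frac{3079781724}{1159}$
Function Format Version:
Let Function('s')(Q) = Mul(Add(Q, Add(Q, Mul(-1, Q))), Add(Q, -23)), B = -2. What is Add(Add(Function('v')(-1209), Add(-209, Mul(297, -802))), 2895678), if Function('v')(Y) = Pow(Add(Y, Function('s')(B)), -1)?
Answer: Rational(3079781724, 1159) ≈ 2.6573e+6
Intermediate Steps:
Function('s')(Q) = Mul(Q, Add(-23, Q)) (Function('s')(Q) = Mul(Add(Q, 0), Add(-23, Q)) = Mul(Q, Add(-23, Q)))
Function('v')(Y) = Pow(Add(50, Y), -1) (Function('v')(Y) = Pow(Add(Y, Mul(-2, Add(-23, -2))), -1) = Pow(Add(Y, Mul(-2, -25)), -1) = Pow(Add(Y, 50), -1) = Pow(Add(50, Y), -1))
Add(Add(Function('v')(-1209), Add(-209, Mul(297, -802))), 2895678) = Add(Add(Pow(Add(50, -1209), -1), Add(-209, Mul(297, -802))), 2895678) = Add(Add(Pow(-1159, -1), Add(-209, -238194)), 2895678) = Add(Add(Rational(-1, 1159), -238403), 2895678) = Add(Rational(-276309078, 1159), 2895678) = Rational(3079781724, 1159)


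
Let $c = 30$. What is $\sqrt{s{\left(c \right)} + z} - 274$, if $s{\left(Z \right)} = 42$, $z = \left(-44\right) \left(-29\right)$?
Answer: $-274 + \sqrt{1318} \approx -237.7$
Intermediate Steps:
$z = 1276$
$\sqrt{s{\left(c \right)} + z} - 274 = \sqrt{42 + 1276} - 274 = \sqrt{1318} - 274 = -274 + \sqrt{1318}$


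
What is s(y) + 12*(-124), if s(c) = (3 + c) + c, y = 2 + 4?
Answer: -1473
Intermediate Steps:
y = 6
s(c) = 3 + 2*c
s(y) + 12*(-124) = (3 + 2*6) + 12*(-124) = (3 + 12) - 1488 = 15 - 1488 = -1473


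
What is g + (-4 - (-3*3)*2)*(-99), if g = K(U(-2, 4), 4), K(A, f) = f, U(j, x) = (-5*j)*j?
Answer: -1382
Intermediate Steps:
U(j, x) = -5*j²
g = 4
g + (-4 - (-3*3)*2)*(-99) = 4 + (-4 - (-3*3)*2)*(-99) = 4 + (-4 - (-9)*2)*(-99) = 4 + (-4 - 1*(-18))*(-99) = 4 + (-4 + 18)*(-99) = 4 + 14*(-99) = 4 - 1386 = -1382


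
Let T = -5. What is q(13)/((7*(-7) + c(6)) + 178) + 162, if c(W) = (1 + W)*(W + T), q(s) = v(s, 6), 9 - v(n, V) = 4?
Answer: 22037/136 ≈ 162.04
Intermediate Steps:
v(n, V) = 5 (v(n, V) = 9 - 1*4 = 9 - 4 = 5)
q(s) = 5
c(W) = (1 + W)*(-5 + W) (c(W) = (1 + W)*(W - 5) = (1 + W)*(-5 + W))
q(13)/((7*(-7) + c(6)) + 178) + 162 = 5/((7*(-7) + (-5 + 6² - 4*6)) + 178) + 162 = 5/((-49 + (-5 + 36 - 24)) + 178) + 162 = 5/((-49 + 7) + 178) + 162 = 5/(-42 + 178) + 162 = 5/136 + 162 = 22037/136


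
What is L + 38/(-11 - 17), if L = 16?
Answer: 205/14 ≈ 14.643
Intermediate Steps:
L + 38/(-11 - 17) = 16 + 38/(-11 - 17) = 16 + 38/(-28) = 16 - 1/28*38 = 16 - 19/14 = 205/14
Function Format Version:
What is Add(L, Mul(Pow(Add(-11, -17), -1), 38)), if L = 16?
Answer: Rational(205, 14) ≈ 14.643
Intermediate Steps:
Add(L, Mul(Pow(Add(-11, -17), -1), 38)) = Add(16, Mul(Pow(Add(-11, -17), -1), 38)) = Add(16, Mul(Pow(-28, -1), 38)) = Add(16, Mul(Rational(-1, 28), 38)) = Add(16, Rational(-19, 14)) = Rational(205, 14)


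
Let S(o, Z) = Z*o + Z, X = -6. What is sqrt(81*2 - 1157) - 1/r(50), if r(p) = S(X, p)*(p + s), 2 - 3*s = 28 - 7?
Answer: 3/32750 + I*sqrt(995) ≈ 9.1603e-5 + 31.544*I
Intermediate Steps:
S(o, Z) = Z + Z*o
s = -19/3 (s = 2/3 - (28 - 7)/3 = 2/3 - 1/3*21 = 2/3 - 7 = -19/3 ≈ -6.3333)
r(p) = -5*p*(-19/3 + p) (r(p) = (p*(1 - 6))*(p - 19/3) = (p*(-5))*(-19/3 + p) = (-5*p)*(-19/3 + p) = -5*p*(-19/3 + p))
sqrt(81*2 - 1157) - 1/r(50) = sqrt(81*2 - 1157) - 1/((5/3)*50*(19 - 3*50)) = sqrt(162 - 1157) - 1/((5/3)*50*(19 - 150)) = sqrt(-995) - 1/((5/3)*50*(-131)) = I*sqrt(995) - 1/(-32750/3) = I*sqrt(995) - 1*(-3/32750) = I*sqrt(995) + 3/32750 = 3/32750 + I*sqrt(995)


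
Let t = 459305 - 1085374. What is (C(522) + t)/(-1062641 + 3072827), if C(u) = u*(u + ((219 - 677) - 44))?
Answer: -615629/2010186 ≈ -0.30625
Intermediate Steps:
t = -626069
C(u) = u*(-502 + u) (C(u) = u*(u + (-458 - 44)) = u*(u - 502) = u*(-502 + u))
(C(522) + t)/(-1062641 + 3072827) = (522*(-502 + 522) - 626069)/(-1062641 + 3072827) = (522*20 - 626069)/2010186 = (10440 - 626069)*(1/2010186) = -615629*1/2010186 = -615629/2010186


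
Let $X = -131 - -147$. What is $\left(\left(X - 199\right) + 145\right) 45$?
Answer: $-1710$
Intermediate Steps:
$X = 16$ ($X = -131 + 147 = 16$)
$\left(\left(X - 199\right) + 145\right) 45 = \left(\left(16 - 199\right) + 145\right) 45 = \left(-183 + 145\right) 45 = \left(-38\right) 45 = -1710$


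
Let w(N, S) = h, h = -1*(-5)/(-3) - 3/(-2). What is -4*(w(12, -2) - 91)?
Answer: 1094/3 ≈ 364.67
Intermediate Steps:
h = -⅙ (h = 5*(-⅓) - 3*(-½) = -5/3 + 3/2 = -⅙ ≈ -0.16667)
w(N, S) = -⅙
-4*(w(12, -2) - 91) = -4*(-⅙ - 91) = -4*(-547/6) = 1094/3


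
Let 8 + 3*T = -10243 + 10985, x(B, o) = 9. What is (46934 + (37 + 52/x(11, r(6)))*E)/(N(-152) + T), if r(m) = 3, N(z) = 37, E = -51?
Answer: 134257/845 ≈ 158.88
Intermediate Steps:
T = 734/3 (T = -8/3 + (-10243 + 10985)/3 = -8/3 + (1/3)*742 = -8/3 + 742/3 = 734/3 ≈ 244.67)
(46934 + (37 + 52/x(11, r(6)))*E)/(N(-152) + T) = (46934 + (37 + 52/9)*(-51))/(37 + 734/3) = (46934 + (37 + 52*(1/9))*(-51))/(845/3) = (46934 + (37 + 52/9)*(-51))*(3/845) = (46934 + (385/9)*(-51))*(3/845) = (46934 - 6545/3)*(3/845) = (134257/3)*(3/845) = 134257/845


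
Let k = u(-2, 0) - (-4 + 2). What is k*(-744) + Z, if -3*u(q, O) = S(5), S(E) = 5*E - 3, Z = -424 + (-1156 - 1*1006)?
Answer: 1382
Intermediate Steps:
Z = -2586 (Z = -424 + (-1156 - 1006) = -424 - 2162 = -2586)
S(E) = -3 + 5*E
u(q, O) = -22/3 (u(q, O) = -(-3 + 5*5)/3 = -(-3 + 25)/3 = -⅓*22 = -22/3)
k = -16/3 (k = -22/3 - (-4 + 2) = -22/3 - 1*(-2) = -22/3 + 2 = -16/3 ≈ -5.3333)
k*(-744) + Z = -16/3*(-744) - 2586 = 3968 - 2586 = 1382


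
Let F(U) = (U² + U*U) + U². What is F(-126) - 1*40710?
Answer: 6918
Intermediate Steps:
F(U) = 3*U² (F(U) = (U² + U²) + U² = 2*U² + U² = 3*U²)
F(-126) - 1*40710 = 3*(-126)² - 1*40710 = 3*15876 - 40710 = 47628 - 40710 = 6918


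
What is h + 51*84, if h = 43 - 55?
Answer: 4272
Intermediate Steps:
h = -12
h + 51*84 = -12 + 51*84 = -12 + 4284 = 4272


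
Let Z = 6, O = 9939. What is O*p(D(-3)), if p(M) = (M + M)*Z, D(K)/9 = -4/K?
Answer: 1431216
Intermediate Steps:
D(K) = -36/K (D(K) = 9*(-4/K) = -36/K)
p(M) = 12*M (p(M) = (M + M)*6 = (2*M)*6 = 12*M)
O*p(D(-3)) = 9939*(12*(-36/(-3))) = 9939*(12*(-36*(-⅓))) = 9939*(12*12) = 9939*144 = 1431216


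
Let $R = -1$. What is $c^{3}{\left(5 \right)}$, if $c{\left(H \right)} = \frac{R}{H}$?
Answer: $- \frac{1}{125} \approx -0.008$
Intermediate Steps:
$c{\left(H \right)} = - \frac{1}{H}$
$c^{3}{\left(5 \right)} = \left(- \frac{1}{5}\right)^{3} = - \frac{1}{125}$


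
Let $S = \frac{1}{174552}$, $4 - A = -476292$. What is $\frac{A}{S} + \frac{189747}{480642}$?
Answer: $\frac{13319938724533137}{160214} \approx 8.3138 \cdot 10^{10}$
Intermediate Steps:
$A = 476296$ ($A = 4 - -476292 = 4 + 476292 = 476296$)
$S = \frac{1}{174552} \approx 5.729 \cdot 10^{-6}$
$\frac{A}{S} + \frac{189747}{480642} = 476296 \frac{1}{\frac{1}{174552}} + \frac{189747}{480642} = 476296 \cdot 174552 + 189747 \cdot \frac{1}{480642} = 83138419392 + \frac{63249}{160214} = \frac{13319938724533137}{160214}$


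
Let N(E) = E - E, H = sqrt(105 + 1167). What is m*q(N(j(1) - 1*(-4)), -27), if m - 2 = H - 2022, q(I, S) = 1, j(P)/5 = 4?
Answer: -2020 + 2*sqrt(318) ≈ -1984.3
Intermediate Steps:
H = 2*sqrt(318) (H = sqrt(1272) = 2*sqrt(318) ≈ 35.665)
j(P) = 20 (j(P) = 5*4 = 20)
N(E) = 0
m = -2020 + 2*sqrt(318) (m = 2 + (2*sqrt(318) - 2022) = 2 + (-2022 + 2*sqrt(318)) = -2020 + 2*sqrt(318) ≈ -1984.3)
m*q(N(j(1) - 1*(-4)), -27) = (-2020 + 2*sqrt(318))*1 = -2020 + 2*sqrt(318)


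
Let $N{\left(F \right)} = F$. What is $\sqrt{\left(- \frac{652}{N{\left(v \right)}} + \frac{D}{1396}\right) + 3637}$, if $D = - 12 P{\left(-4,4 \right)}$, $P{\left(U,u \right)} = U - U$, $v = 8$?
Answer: $\frac{\sqrt{14222}}{2} \approx 59.628$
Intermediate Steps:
$P{\left(U,u \right)} = 0$
$D = 0$ ($D = \left(-12\right) 0 = 0$)
$\sqrt{\left(- \frac{652}{N{\left(v \right)}} + \frac{D}{1396}\right) + 3637} = \sqrt{\left(- \frac{652}{8} + \frac{0}{1396}\right) + 3637} = \sqrt{\left(\left(-652\right) \frac{1}{8} + 0 \cdot \frac{1}{1396}\right) + 3637} = \sqrt{\left(- \frac{163}{2} + 0\right) + 3637} = \sqrt{- \frac{163}{2} + 3637} = \sqrt{\frac{7111}{2}} = \frac{\sqrt{14222}}{2}$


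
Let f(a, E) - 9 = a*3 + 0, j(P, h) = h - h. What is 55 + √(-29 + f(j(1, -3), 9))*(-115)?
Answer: 55 - 230*I*√5 ≈ 55.0 - 514.3*I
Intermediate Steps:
j(P, h) = 0
f(a, E) = 9 + 3*a (f(a, E) = 9 + (a*3 + 0) = 9 + (3*a + 0) = 9 + 3*a)
55 + √(-29 + f(j(1, -3), 9))*(-115) = 55 + √(-29 + (9 + 3*0))*(-115) = 55 + √(-29 + (9 + 0))*(-115) = 55 + √(-29 + 9)*(-115) = 55 + √(-20)*(-115) = 55 + (2*I*√5)*(-115) = 55 - 230*I*√5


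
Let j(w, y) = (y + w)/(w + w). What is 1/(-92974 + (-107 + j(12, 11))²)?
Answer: -576/47075999 ≈ -1.2236e-5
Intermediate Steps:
j(w, y) = (w + y)/(2*w) (j(w, y) = (w + y)/((2*w)) = (w + y)*(1/(2*w)) = (w + y)/(2*w))
1/(-92974 + (-107 + j(12, 11))²) = 1/(-92974 + (-107 + (½)*(12 + 11)/12)²) = 1/(-92974 + (-107 + (½)*(1/12)*23)²) = 1/(-92974 + (-107 + 23/24)²) = 1/(-92974 + (-2545/24)²) = 1/(-92974 + 6477025/576) = 1/(-47075999/576) = -576/47075999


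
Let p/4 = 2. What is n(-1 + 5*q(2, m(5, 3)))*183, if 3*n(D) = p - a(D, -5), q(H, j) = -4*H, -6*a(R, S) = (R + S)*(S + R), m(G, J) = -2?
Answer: 66002/3 ≈ 22001.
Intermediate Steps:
a(R, S) = -(R + S)**2/6 (a(R, S) = -(R + S)*(S + R)/6 = -(R + S)*(R + S)/6 = -(R + S)**2/6)
p = 8 (p = 4*2 = 8)
n(D) = 8/3 + (-5 + D)**2/18 (n(D) = (8 - (-1)*(D - 5)**2/6)/3 = (8 - (-1)*(-5 + D)**2/6)/3 = (8 + (-5 + D)**2/6)/3 = 8/3 + (-5 + D)**2/18)
n(-1 + 5*q(2, m(5, 3)))*183 = (8/3 + (-5 + (-1 + 5*(-4*2)))**2/18)*183 = (8/3 + (-5 + (-1 + 5*(-8)))**2/18)*183 = (8/3 + (-5 + (-1 - 40))**2/18)*183 = (8/3 + (-5 - 41)**2/18)*183 = (8/3 + (1/18)*(-46)**2)*183 = (8/3 + (1/18)*2116)*183 = (8/3 + 1058/9)*183 = (1082/9)*183 = 66002/3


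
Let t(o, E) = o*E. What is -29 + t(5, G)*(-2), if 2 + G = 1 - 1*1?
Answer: -9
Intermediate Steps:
G = -2 (G = -2 + (1 - 1*1) = -2 + (1 - 1) = -2 + 0 = -2)
t(o, E) = E*o
-29 + t(5, G)*(-2) = -29 - 2*5*(-2) = -29 - 10*(-2) = -29 + 20 = -9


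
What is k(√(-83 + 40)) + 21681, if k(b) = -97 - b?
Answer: 21584 - I*√43 ≈ 21584.0 - 6.5574*I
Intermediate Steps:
k(√(-83 + 40)) + 21681 = (-97 - √(-83 + 40)) + 21681 = (-97 - √(-43)) + 21681 = (-97 - I*√43) + 21681 = 21584 - I*√43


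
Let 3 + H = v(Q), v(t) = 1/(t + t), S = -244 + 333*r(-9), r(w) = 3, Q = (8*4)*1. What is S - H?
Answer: 48511/64 ≈ 757.98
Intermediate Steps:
Q = 32 (Q = 32*1 = 32)
S = 755 (S = -244 + 333*3 = -244 + 999 = 755)
v(t) = 1/(2*t)
H = -191/64 (H = -3 + (½)/32 = -3 + (½)*(1/32) = -3 + 1/64 = -191/64 ≈ -2.9844)
S - H = 755 - 1*(-191/64) = 755 + 191/64 = 48511/64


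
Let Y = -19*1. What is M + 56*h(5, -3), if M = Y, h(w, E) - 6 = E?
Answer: 149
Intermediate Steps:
h(w, E) = 6 + E
Y = -19
M = -19
M + 56*h(5, -3) = -19 + 56*(6 - 3) = -19 + 56*3 = -19 + 168 = 149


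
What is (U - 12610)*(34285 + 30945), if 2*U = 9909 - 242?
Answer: -507261095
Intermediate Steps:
U = 9667/2 (U = (9909 - 242)/2 = (½)*9667 = 9667/2 ≈ 4833.5)
(U - 12610)*(34285 + 30945) = (9667/2 - 12610)*(34285 + 30945) = -15553/2*65230 = -507261095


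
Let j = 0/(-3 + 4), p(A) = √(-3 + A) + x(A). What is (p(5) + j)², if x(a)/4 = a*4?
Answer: (80 + √2)² ≈ 6628.3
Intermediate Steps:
x(a) = 16*a (x(a) = 4*(a*4) = 4*(4*a) = 16*a)
p(A) = √(-3 + A) + 16*A
j = 0 (j = 0/1 = 0*1 = 0)
(p(5) + j)² = ((√(-3 + 5) + 16*5) + 0)² = ((√2 + 80) + 0)² = ((80 + √2) + 0)² = (80 + √2)²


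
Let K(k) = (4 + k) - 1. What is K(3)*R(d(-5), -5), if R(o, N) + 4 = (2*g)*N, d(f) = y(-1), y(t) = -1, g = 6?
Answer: -384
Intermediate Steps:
d(f) = -1
K(k) = 3 + k
R(o, N) = -4 + 12*N (R(o, N) = -4 + (2*6)*N = -4 + 12*N)
K(3)*R(d(-5), -5) = (3 + 3)*(-4 + 12*(-5)) = 6*(-4 - 60) = 6*(-64) = -384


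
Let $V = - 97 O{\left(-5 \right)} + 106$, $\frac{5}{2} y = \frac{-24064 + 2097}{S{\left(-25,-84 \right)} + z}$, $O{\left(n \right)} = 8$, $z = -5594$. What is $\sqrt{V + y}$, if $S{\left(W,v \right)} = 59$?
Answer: $\frac{2 i \sqrt{568823217}}{1845} \approx 25.854 i$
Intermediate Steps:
$y = \frac{43934}{27675}$ ($y = \frac{2 \frac{-24064 + 2097}{59 - 5594}}{5} = \frac{2 \left(- \frac{21967}{-5535}\right)}{5} = \frac{2 \left(\left(-21967\right) \left(- \frac{1}{5535}\right)\right)}{5} = \frac{2}{5} \cdot \frac{21967}{5535} = \frac{43934}{27675} \approx 1.5875$)
$V = -670$ ($V = \left(-97\right) 8 + 106 = -776 + 106 = -670$)
$\sqrt{V + y} = \sqrt{-670 + \frac{43934}{27675}} = \sqrt{- \frac{18498316}{27675}} = \frac{2 i \sqrt{568823217}}{1845}$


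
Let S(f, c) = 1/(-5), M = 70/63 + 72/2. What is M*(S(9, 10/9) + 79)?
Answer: 131596/45 ≈ 2924.4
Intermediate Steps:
M = 334/9 (M = 70*(1/63) + 72*(½) = 10/9 + 36 = 334/9 ≈ 37.111)
S(f, c) = -⅕
M*(S(9, 10/9) + 79) = 334*(-⅕ + 79)/9 = (334/9)*(394/5) = 131596/45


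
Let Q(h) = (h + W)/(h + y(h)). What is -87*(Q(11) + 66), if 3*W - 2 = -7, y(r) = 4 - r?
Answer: -5945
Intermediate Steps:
W = -5/3 (W = ⅔ + (⅓)*(-7) = ⅔ - 7/3 = -5/3 ≈ -1.6667)
Q(h) = -5/12 + h/4 (Q(h) = (h - 5/3)/(h + (4 - h)) = (-5/3 + h)/4 = (-5/3 + h)*(¼) = -5/12 + h/4)
-87*(Q(11) + 66) = -87*((-5/12 + (¼)*11) + 66) = -87*((-5/12 + 11/4) + 66) = -87*(7/3 + 66) = -87*205/3 = -5945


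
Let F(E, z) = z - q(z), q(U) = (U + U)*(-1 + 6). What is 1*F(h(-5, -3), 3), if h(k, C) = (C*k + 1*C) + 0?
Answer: -27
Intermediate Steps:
h(k, C) = C + C*k (h(k, C) = (C*k + C) + 0 = (C + C*k) + 0 = C + C*k)
q(U) = 10*U (q(U) = (2*U)*5 = 10*U)
F(E, z) = -9*z (F(E, z) = z - 10*z = -9*z)
1*F(h(-5, -3), 3) = 1*(-9*3) = 1*(-27) = -27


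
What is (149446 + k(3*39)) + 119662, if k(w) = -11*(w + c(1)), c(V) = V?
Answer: 267810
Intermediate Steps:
k(w) = -11 - 11*w (k(w) = -11*(w + 1) = -11*(1 + w) = -11 - 11*w)
(149446 + k(3*39)) + 119662 = (149446 + (-11 - 33*39)) + 119662 = (149446 + (-11 - 11*117)) + 119662 = (149446 + (-11 - 1287)) + 119662 = (149446 - 1298) + 119662 = 148148 + 119662 = 267810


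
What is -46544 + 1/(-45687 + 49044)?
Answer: -156248207/3357 ≈ -46544.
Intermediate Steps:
-46544 + 1/(-45687 + 49044) = -46544 + 1/3357 = -156248207/3357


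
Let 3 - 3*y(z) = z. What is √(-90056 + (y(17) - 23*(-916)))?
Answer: I*√620934/3 ≈ 262.66*I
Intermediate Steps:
y(z) = 1 - z/3
√(-90056 + (y(17) - 23*(-916))) = √(-90056 + ((1 - ⅓*17) - 23*(-916))) = √(-90056 + ((1 - 17/3) + 21068)) = √(-90056 + (-14/3 + 21068)) = √(-90056 + 63190/3) = √(-206978/3) = I*√620934/3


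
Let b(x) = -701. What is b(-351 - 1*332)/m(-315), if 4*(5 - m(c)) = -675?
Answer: -2804/695 ≈ -4.0345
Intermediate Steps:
m(c) = 695/4 (m(c) = 5 - ¼*(-675) = 5 + 675/4 = 695/4)
b(-351 - 1*332)/m(-315) = -701/695/4 = -701*4/695 = -2804/695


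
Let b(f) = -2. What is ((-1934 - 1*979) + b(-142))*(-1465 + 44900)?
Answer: -126613025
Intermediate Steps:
((-1934 - 1*979) + b(-142))*(-1465 + 44900) = ((-1934 - 1*979) - 2)*(-1465 + 44900) = ((-1934 - 979) - 2)*43435 = (-2913 - 2)*43435 = -2915*43435 = -126613025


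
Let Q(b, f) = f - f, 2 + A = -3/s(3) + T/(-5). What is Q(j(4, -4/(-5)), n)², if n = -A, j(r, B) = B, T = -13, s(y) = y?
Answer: 0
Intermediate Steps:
A = -⅖ (A = -2 + (-3/3 - 13/(-5)) = -2 + (-3*⅓ - 13*(-⅕)) = -2 + (-1 + 13/5) = -2 + 8/5 = -⅖ ≈ -0.40000)
n = ⅖ (n = -1*(-⅖) = ⅖ ≈ 0.40000)
Q(b, f) = 0
Q(j(4, -4/(-5)), n)² = 0² = 0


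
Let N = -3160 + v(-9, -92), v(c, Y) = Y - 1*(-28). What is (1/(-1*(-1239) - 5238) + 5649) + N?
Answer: 9697574/3999 ≈ 2425.0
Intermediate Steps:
v(c, Y) = 28 + Y (v(c, Y) = Y + 28 = 28 + Y)
N = -3224 (N = -3160 + (28 - 92) = -3160 - 64 = -3224)
(1/(-1*(-1239) - 5238) + 5649) + N = (1/(-1*(-1239) - 5238) + 5649) - 3224 = (1/(1239 - 5238) + 5649) - 3224 = (1/(-3999) + 5649) - 3224 = (-1/3999 + 5649) - 3224 = 22590350/3999 - 3224 = 9697574/3999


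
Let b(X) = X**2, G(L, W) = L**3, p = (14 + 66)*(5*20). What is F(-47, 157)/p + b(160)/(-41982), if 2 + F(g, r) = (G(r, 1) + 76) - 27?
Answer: 4056575527/8396400 ≈ 483.13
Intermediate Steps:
p = 8000 (p = 80*100 = 8000)
F(g, r) = 47 + r**3 (F(g, r) = -2 + ((r**3 + 76) - 27) = -2 + ((76 + r**3) - 27) = -2 + (49 + r**3) = 47 + r**3)
F(-47, 157)/p + b(160)/(-41982) = (47 + 157**3)/8000 + 160**2/(-41982) = (47 + 3869893)*(1/8000) + 25600*(-1/41982) = 3869940*(1/8000) - 12800/20991 = 193497/400 - 12800/20991 = 4056575527/8396400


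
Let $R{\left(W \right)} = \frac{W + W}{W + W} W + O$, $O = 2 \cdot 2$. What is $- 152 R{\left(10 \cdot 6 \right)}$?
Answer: $-9728$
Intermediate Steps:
$O = 4$
$R{\left(W \right)} = 4 + W$ ($R{\left(W \right)} = \frac{W + W}{W + W} W + 4 = \frac{2 W}{2 W} W + 4 = 2 W \frac{1}{2 W} W + 4 = 1 W + 4 = W + 4 = 4 + W$)
$- 152 R{\left(10 \cdot 6 \right)} = - 152 \left(4 + 10 \cdot 6\right) = - 152 \left(4 + 60\right) = \left(-152\right) 64 = -9728$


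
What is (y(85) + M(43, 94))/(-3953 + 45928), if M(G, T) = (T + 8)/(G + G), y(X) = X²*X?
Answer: 26407426/1804925 ≈ 14.631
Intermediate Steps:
y(X) = X³
M(G, T) = (8 + T)/(2*G) (M(G, T) = (8 + T)/((2*G)) = (8 + T)*(1/(2*G)) = (8 + T)/(2*G))
(y(85) + M(43, 94))/(-3953 + 45928) = (85³ + (½)*(8 + 94)/43)/(-3953 + 45928) = (614125 + (½)*(1/43)*102)/41975 = (614125 + 51/43)*(1/41975) = (26407426/43)*(1/41975) = 26407426/1804925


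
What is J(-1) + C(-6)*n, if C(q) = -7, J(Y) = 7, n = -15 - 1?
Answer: 119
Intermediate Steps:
n = -16
J(-1) + C(-6)*n = 7 - 7*(-16) = 7 + 112 = 119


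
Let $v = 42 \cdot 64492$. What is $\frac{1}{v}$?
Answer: $\frac{1}{2708664} \approx 3.6919 \cdot 10^{-7}$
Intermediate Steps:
$v = 2708664$
$\frac{1}{v} = \frac{1}{2708664}$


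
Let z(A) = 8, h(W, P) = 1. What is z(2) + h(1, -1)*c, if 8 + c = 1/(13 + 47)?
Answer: 1/60 ≈ 0.016667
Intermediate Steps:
c = -479/60 (c = -8 + 1/(13 + 47) = -8 + 1/60 = -479/60 ≈ -7.9833)
z(2) + h(1, -1)*c = 8 + 1*(-479/60) = 8 - 479/60 = 1/60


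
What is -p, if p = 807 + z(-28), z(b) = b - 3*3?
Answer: -770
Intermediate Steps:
z(b) = -9 + b (z(b) = b - 9 = -9 + b)
p = 770 (p = 807 + (-9 - 28) = 807 - 37 = 770)
-p = -1*770 = -770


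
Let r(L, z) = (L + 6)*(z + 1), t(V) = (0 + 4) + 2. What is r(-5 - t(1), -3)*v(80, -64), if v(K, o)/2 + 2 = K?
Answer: 1560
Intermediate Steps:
t(V) = 6 (t(V) = 4 + 2 = 6)
v(K, o) = -4 + 2*K
r(L, z) = (1 + z)*(6 + L) (r(L, z) = (6 + L)*(1 + z) = (1 + z)*(6 + L))
r(-5 - t(1), -3)*v(80, -64) = (6 + (-5 - 1*6) + 6*(-3) + (-5 - 1*6)*(-3))*(-4 + 2*80) = (6 + (-5 - 6) - 18 + (-5 - 6)*(-3))*(-4 + 160) = (6 - 11 - 18 - 11*(-3))*156 = (6 - 11 - 18 + 33)*156 = 10*156 = 1560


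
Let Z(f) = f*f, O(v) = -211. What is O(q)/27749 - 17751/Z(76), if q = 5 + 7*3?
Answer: -493791235/160278224 ≈ -3.0808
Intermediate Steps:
q = 26 (q = 5 + 21 = 26)
Z(f) = f**2
O(q)/27749 - 17751/Z(76) = -211/27749 - 17751/(76**2) = -211*1/27749 - 17751/5776 = -211/27749 - 17751*1/5776 = -211/27749 - 17751/5776 = -493791235/160278224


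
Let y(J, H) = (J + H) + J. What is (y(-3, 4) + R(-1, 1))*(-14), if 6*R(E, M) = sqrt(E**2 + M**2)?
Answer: 28 - 7*sqrt(2)/3 ≈ 24.700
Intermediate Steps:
y(J, H) = H + 2*J (y(J, H) = (H + J) + J = H + 2*J)
R(E, M) = sqrt(E**2 + M**2)/6
(y(-3, 4) + R(-1, 1))*(-14) = ((4 + 2*(-3)) + sqrt((-1)**2 + 1**2)/6)*(-14) = ((4 - 6) + sqrt(1 + 1)/6)*(-14) = (-2 + sqrt(2)/6)*(-14) = 28 - 7*sqrt(2)/3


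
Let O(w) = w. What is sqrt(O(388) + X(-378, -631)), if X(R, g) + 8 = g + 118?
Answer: I*sqrt(133) ≈ 11.533*I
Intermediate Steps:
X(R, g) = 110 + g (X(R, g) = -8 + (g + 118) = -8 + (118 + g) = 110 + g)
sqrt(O(388) + X(-378, -631)) = sqrt(388 + (110 - 631)) = sqrt(388 - 521) = sqrt(-133) = I*sqrt(133)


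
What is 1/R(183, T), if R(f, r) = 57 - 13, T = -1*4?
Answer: 1/44 ≈ 0.022727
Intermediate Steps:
T = -4
R(f, r) = 44
1/R(183, T) = 1/44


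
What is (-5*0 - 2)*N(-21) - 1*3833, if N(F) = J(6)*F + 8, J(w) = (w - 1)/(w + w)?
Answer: -7663/2 ≈ -3831.5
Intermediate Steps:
J(w) = (-1 + w)/(2*w) (J(w) = (-1 + w)/((2*w)) = (-1 + w)*(1/(2*w)) = (-1 + w)/(2*w))
N(F) = 8 + 5*F/12 (N(F) = ((1/2)*(-1 + 6)/6)*F + 8 = ((1/2)*(1/6)*5)*F + 8 = 5*F/12 + 8 = 8 + 5*F/12)
(-5*0 - 2)*N(-21) - 1*3833 = (-5*0 - 2)*(8 + (5/12)*(-21)) - 1*3833 = (0 - 2)*(8 - 35/4) - 3833 = -2*(-3/4) - 3833 = 3/2 - 3833 = -7663/2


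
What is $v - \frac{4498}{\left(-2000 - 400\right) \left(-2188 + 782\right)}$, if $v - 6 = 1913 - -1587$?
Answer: $\frac{5915320951}{1687200} \approx 3506.0$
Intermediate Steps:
$v = 3506$ ($v = 6 + \left(1913 - -1587\right) = 6 + \left(1913 + 1587\right) = 6 + 3500 = 3506$)
$v - \frac{4498}{\left(-2000 - 400\right) \left(-2188 + 782\right)} = 3506 - \frac{4498}{\left(-2000 - 400\right) \left(-2188 + 782\right)} = 3506 - \frac{4498}{\left(-2400\right) \left(-1406\right)} = 3506 - \frac{4498}{3374400} = 3506 - \frac{2249}{1687200} = \frac{5915320951}{1687200}$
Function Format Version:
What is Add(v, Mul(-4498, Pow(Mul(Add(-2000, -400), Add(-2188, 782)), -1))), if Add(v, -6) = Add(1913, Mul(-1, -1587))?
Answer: Rational(5915320951, 1687200) ≈ 3506.0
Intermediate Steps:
v = 3506 (v = Add(6, Add(1913, Mul(-1, -1587))) = Add(6, Add(1913, 1587)) = Add(6, 3500) = 3506)
Add(v, Mul(-4498, Pow(Mul(Add(-2000, -400), Add(-2188, 782)), -1))) = Add(3506, Mul(-4498, Pow(Mul(Add(-2000, -400), Add(-2188, 782)), -1))) = Add(3506, Mul(-4498, Pow(Mul(-2400, -1406), -1))) = Add(3506, Mul(-4498, Pow(3374400, -1))) = Add(3506, Mul(-4498, Rational(1, 3374400))) = Add(3506, Rational(-2249, 1687200)) = Rational(5915320951, 1687200)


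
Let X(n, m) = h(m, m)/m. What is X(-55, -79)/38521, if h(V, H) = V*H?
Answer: -79/38521 ≈ -0.0020508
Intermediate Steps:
h(V, H) = H*V
X(n, m) = m (X(n, m) = (m*m)/m = m**2/m = m)
X(-55, -79)/38521 = -79/38521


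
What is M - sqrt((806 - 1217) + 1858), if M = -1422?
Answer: -1422 - sqrt(1447) ≈ -1460.0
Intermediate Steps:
M - sqrt((806 - 1217) + 1858) = -1422 - sqrt((806 - 1217) + 1858) = -1422 - sqrt(-411 + 1858) = -1422 - sqrt(1447)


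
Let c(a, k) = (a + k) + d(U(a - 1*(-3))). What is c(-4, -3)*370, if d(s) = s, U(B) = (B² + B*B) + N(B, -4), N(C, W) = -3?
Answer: -2960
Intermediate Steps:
U(B) = -3 + 2*B² (U(B) = (B² + B*B) - 3 = (B² + B²) - 3 = 2*B² - 3 = -3 + 2*B²)
c(a, k) = -3 + a + k + 2*(3 + a)² (c(a, k) = (a + k) + (-3 + 2*(a - 1*(-3))²) = (a + k) + (-3 + 2*(a + 3)²) = (a + k) + (-3 + 2*(3 + a)²) = -3 + a + k + 2*(3 + a)²)
c(-4, -3)*370 = (-3 - 4 - 3 + 2*(3 - 4)²)*370 = (-3 - 4 - 3 + 2*(-1)²)*370 = (-3 - 4 - 3 + 2*1)*370 = (-3 - 4 - 3 + 2)*370 = -8*370 = -2960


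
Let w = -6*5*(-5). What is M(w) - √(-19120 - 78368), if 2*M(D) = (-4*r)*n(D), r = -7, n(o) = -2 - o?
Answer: -2128 - 12*I*√677 ≈ -2128.0 - 312.23*I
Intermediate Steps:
w = 150 (w = -30*(-5) = 150)
M(D) = -28 - 14*D (M(D) = ((-4*(-7))*(-2 - D))/2 = (28*(-2 - D))/2 = (-56 - 28*D)/2 = -28 - 14*D)
M(w) - √(-19120 - 78368) = (-28 - 14*150) - √(-19120 - 78368) = (-28 - 2100) - √(-97488) = -2128 - 12*I*√677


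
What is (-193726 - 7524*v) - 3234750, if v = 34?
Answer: -3684292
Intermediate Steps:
(-193726 - 7524*v) - 3234750 = (-193726 - 7524*34) - 3234750 = (-193726 - 255816) - 3234750 = -449542 - 3234750 = -3684292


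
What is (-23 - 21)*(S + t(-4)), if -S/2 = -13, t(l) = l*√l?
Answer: -1144 + 352*I ≈ -1144.0 + 352.0*I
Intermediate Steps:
t(l) = l^(3/2)
S = 26 (S = -2*(-13) = 26)
(-23 - 21)*(S + t(-4)) = (-23 - 21)*(26 + (-4)^(3/2)) = -44*(26 - 8*I) = -1144 + 352*I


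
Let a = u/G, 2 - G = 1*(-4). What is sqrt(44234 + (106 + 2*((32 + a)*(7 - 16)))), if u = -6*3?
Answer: sqrt(43818) ≈ 209.33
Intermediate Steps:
G = 6 (G = 2 - (-4) = 2 - 1*(-4) = 2 + 4 = 6)
u = -18
a = -3 (a = -18/6 = -18*1/6 = -3)
sqrt(44234 + (106 + 2*((32 + a)*(7 - 16)))) = sqrt(44234 + (106 + 2*((32 - 3)*(7 - 16)))) = sqrt(44234 + (106 + 2*(29*(-9)))) = sqrt(44234 + (106 + 2*(-261))) = sqrt(44234 + (106 - 522)) = sqrt(44234 - 416) = sqrt(43818)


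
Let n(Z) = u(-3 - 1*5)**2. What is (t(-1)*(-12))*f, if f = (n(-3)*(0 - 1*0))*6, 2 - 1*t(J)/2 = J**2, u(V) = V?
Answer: 0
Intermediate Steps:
n(Z) = 64 (n(Z) = (-3 - 1*5)**2 = (-3 - 5)**2 = (-8)**2 = 64)
t(J) = 4 - 2*J**2
f = 0 (f = (64*(0 - 1*0))*6 = (64*(0 + 0))*6 = (64*0)*6 = 0*6 = 0)
(t(-1)*(-12))*f = ((4 - 2*(-1)**2)*(-12))*0 = ((4 - 2*1)*(-12))*0 = ((4 - 2)*(-12))*0 = (2*(-12))*0 = -24*0 = 0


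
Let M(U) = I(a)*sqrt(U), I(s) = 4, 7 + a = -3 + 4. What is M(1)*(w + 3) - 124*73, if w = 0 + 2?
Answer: -9032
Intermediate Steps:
a = -6 (a = -7 + (-3 + 4) = -7 + 1 = -6)
w = 2
M(U) = 4*sqrt(U)
M(1)*(w + 3) - 124*73 = (4*sqrt(1))*(2 + 3) - 124*73 = (4*1)*5 - 9052 = 4*5 - 9052 = 20 - 9052 = -9032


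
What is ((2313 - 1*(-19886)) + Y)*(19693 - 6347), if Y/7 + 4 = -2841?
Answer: 30482264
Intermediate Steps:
Y = -19915 (Y = -28 + 7*(-2841) = -28 - 19887 = -19915)
((2313 - 1*(-19886)) + Y)*(19693 - 6347) = ((2313 - 1*(-19886)) - 19915)*(19693 - 6347) = ((2313 + 19886) - 19915)*13346 = (22199 - 19915)*13346 = 2284*13346 = 30482264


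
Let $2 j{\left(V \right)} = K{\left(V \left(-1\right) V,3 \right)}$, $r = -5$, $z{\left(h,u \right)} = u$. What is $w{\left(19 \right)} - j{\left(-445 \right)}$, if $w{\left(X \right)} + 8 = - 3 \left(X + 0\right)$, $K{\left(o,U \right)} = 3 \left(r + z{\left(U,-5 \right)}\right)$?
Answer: $-50$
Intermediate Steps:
$K{\left(o,U \right)} = -30$ ($K{\left(o,U \right)} = 3 \left(-5 - 5\right) = 3 \left(-10\right) = -30$)
$w{\left(X \right)} = -8 - 3 X$ ($w{\left(X \right)} = -8 - 3 \left(X + 0\right) = -8 - 3 X$)
$j{\left(V \right)} = -15$ ($j{\left(V \right)} = \frac{1}{2} \left(-30\right) = -15$)
$w{\left(19 \right)} - j{\left(-445 \right)} = \left(-8 - 57\right) - -15 = \left(-8 - 57\right) + 15 = -65 + 15 = -50$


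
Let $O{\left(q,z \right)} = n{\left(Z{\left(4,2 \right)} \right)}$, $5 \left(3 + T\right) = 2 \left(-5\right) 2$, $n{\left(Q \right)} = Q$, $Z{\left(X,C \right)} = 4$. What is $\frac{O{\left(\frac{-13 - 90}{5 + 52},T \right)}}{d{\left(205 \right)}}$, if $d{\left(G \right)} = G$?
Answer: $\frac{4}{205} \approx 0.019512$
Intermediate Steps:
$T = -7$ ($T = -3 + \frac{2 \left(-5\right) 2}{5} = -3 + \frac{\left(-10\right) 2}{5} = -3 + \frac{1}{5} \left(-20\right) = -3 - 4 = -7$)
$O{\left(q,z \right)} = 4$
$\frac{O{\left(\frac{-13 - 90}{5 + 52},T \right)}}{d{\left(205 \right)}} = \frac{4}{205}$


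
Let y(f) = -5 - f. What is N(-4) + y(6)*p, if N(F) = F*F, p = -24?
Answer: 280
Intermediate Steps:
N(F) = F²
N(-4) + y(6)*p = (-4)² + (-5 - 1*6)*(-24) = 16 + (-5 - 6)*(-24) = 16 - 11*(-24) = 16 + 264 = 280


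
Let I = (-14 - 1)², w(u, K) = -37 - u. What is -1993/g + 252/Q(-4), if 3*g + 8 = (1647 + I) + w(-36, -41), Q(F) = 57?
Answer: 14297/11799 ≈ 1.2117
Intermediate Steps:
I = 225 (I = (-15)² = 225)
g = 621 (g = -8/3 + ((1647 + 225) + (-37 - 1*(-36)))/3 = -8/3 + (1872 + (-37 + 36))/3 = -8/3 + (1872 - 1)/3 = -8/3 + (⅓)*1871 = -8/3 + 1871/3 = 621)
-1993/g + 252/Q(-4) = -1993/621 + 252/57 = -1993*1/621 + 252*(1/57) = -1993/621 + 84/19 = 14297/11799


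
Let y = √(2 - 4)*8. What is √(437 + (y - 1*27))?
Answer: √(410 + 8*I*√2) ≈ 20.25 + 0.2793*I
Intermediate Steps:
y = 8*I*√2 (y = √(-2)*8 = (I*√2)*8 = 8*I*√2 ≈ 11.314*I)
√(437 + (y - 1*27)) = √(437 + (8*I*√2 - 1*27)) = √(437 + (8*I*√2 - 27)) = √(437 + (-27 + 8*I*√2)) = √(410 + 8*I*√2)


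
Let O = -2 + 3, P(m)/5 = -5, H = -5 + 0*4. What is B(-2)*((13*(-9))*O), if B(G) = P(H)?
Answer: 2925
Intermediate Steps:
H = -5 (H = -5 + 0 = -5)
P(m) = -25 (P(m) = 5*(-5) = -25)
B(G) = -25
O = 1
B(-2)*((13*(-9))*O) = -25*13*(-9) = -(-2925) = -25*(-117) = 2925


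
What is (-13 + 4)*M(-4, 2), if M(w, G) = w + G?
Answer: 18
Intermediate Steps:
M(w, G) = G + w
(-13 + 4)*M(-4, 2) = (-13 + 4)*(2 - 4) = -9*(-2) = 18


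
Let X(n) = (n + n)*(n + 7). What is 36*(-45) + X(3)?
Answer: -1560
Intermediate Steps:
X(n) = 2*n*(7 + n) (X(n) = (2*n)*(7 + n) = 2*n*(7 + n))
36*(-45) + X(3) = 36*(-45) + 2*3*(7 + 3) = -1620 + 2*3*10 = -1620 + 60 = -1560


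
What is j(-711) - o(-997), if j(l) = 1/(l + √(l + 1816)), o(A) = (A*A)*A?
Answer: 499889861612057/504416 - √1105/504416 ≈ 9.9103e+8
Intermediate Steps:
o(A) = A³ (o(A) = A²*A = A³)
j(l) = 1/(l + √(1816 + l))
j(-711) - o(-997) = 1/(-711 + √(1816 - 711)) - 1*(-997)³ = 1/(-711 + √1105) - 1*(-991026973) = 1/(-711 + √1105) + 991026973 = 991026973 + 1/(-711 + √1105)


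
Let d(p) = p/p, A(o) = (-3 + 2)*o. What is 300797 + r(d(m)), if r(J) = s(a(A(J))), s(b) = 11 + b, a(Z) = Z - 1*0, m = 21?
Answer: 300807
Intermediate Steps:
A(o) = -o
a(Z) = Z (a(Z) = Z + 0 = Z)
d(p) = 1
r(J) = 11 - J
300797 + r(d(m)) = 300797 + (11 - 1*1) = 300797 + (11 - 1) = 300797 + 10 = 300807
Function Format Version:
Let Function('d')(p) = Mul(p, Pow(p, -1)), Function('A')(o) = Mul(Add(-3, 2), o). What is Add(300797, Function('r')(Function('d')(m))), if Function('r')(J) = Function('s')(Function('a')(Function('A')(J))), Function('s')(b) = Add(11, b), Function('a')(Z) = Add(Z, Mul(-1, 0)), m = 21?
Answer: 300807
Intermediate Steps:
Function('A')(o) = Mul(-1, o)
Function('a')(Z) = Z (Function('a')(Z) = Add(Z, 0) = Z)
Function('d')(p) = 1
Function('r')(J) = Add(11, Mul(-1, J))
Add(300797, Function('r')(Function('d')(m))) = Add(300797, Add(11, Mul(-1, 1))) = Add(300797, Add(11, -1)) = Add(300797, 10) = 300807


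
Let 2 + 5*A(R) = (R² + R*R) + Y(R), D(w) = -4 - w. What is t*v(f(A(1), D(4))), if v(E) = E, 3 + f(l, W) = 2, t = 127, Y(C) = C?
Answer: -127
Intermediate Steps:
A(R) = -⅖ + R/5 + 2*R²/5 (A(R) = -⅖ + ((R² + R*R) + R)/5 = -⅖ + ((R² + R²) + R)/5 = -⅖ + (2*R² + R)/5 = -⅖ + (R + 2*R²)/5 = -⅖ + (R/5 + 2*R²/5) = -⅖ + R/5 + 2*R²/5)
f(l, W) = -1 (f(l, W) = -3 + 2 = -1)
t*v(f(A(1), D(4))) = 127*(-1) = -127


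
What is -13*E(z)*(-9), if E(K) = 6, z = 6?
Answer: 702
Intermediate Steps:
-13*E(z)*(-9) = -13*6*(-9) = -78*(-9) = 702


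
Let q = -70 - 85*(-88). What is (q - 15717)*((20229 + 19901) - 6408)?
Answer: -280128654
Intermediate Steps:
q = 7410 (q = -70 + 7480 = 7410)
(q - 15717)*((20229 + 19901) - 6408) = (7410 - 15717)*((20229 + 19901) - 6408) = -8307*(40130 - 6408) = -8307*33722 = -280128654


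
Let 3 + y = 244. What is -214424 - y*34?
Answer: -222618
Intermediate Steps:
y = 241 (y = -3 + 244 = 241)
-214424 - y*34 = -214424 - 241*34 = -214424 - 1*8194 = -214424 - 8194 = -222618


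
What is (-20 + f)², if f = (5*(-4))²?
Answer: 144400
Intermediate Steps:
f = 400 (f = (-20)² = 400)
(-20 + f)² = (-20 + 400)² = 380² = 144400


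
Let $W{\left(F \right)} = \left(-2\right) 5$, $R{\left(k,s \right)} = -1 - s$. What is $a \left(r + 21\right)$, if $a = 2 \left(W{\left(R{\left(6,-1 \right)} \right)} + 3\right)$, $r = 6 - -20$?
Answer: $-658$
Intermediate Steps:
$W{\left(F \right)} = -10$
$r = 26$ ($r = 6 + 20 = 26$)
$a = -14$ ($a = 2 \left(-10 + 3\right) = 2 \left(-7\right) = -14$)
$a \left(r + 21\right) = - 14 \left(26 + 21\right) = \left(-14\right) 47 = -658$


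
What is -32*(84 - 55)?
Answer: -928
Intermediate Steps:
-32*(84 - 55) = -32*29 = -928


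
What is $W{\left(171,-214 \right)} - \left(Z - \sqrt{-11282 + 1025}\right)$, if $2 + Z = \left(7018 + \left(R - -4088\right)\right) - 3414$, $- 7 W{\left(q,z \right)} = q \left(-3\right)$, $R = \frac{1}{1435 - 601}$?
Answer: $- \frac{44466385}{5838} + i \sqrt{10257} \approx -7616.7 + 101.28 i$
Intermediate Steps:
$R = \frac{1}{834} \approx 0.001199$
$W{\left(q,z \right)} = \frac{3 q}{7}$ ($W{\left(q,z \right)} = - \frac{q \left(-3\right)}{7} = - \frac{\left(-3\right) q}{7} = \frac{3 q}{7}$)
$Z = \frac{6413461}{834}$ ($Z = -2 + \left(\left(7018 + \left(\frac{1}{834} - -4088\right)\right) - 3414\right) = -2 + \left(\left(7018 + \left(\frac{1}{834} + 4088\right)\right) - 3414\right) = -2 + \left(\left(7018 + \frac{3409393}{834}\right) - 3414\right) = -2 + \left(\frac{9262405}{834} - 3414\right) = -2 + \frac{6415129}{834} = \frac{6413461}{834} \approx 7690.0$)
$W{\left(171,-214 \right)} - \left(Z - \sqrt{-11282 + 1025}\right) = \frac{3}{7} \cdot 171 - \left(\frac{6413461}{834} - \sqrt{-11282 + 1025}\right) = \frac{513}{7} - \left(\frac{6413461}{834} - \sqrt{-10257}\right) = \frac{513}{7} - \left(\frac{6413461}{834} - i \sqrt{10257}\right) = - \frac{44466385}{5838} + i \sqrt{10257}$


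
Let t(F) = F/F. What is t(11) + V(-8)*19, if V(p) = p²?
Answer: 1217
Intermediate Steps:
t(F) = 1
t(11) + V(-8)*19 = 1 + (-8)²*19 = 1 + 64*19 = 1 + 1216 = 1217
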